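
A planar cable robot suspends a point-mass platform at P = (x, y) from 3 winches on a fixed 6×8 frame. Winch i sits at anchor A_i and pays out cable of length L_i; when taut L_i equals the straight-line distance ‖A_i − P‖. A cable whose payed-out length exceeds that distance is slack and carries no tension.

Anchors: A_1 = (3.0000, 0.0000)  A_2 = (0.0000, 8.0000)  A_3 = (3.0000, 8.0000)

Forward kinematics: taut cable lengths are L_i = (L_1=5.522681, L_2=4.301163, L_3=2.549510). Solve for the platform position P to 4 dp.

(3.5000, 5.5000)

each cable: (A_i−P)·(A_i−P) = L_i²; let c_i = ‖A_i‖²−L_i²
c_1 = 9.0000+0.0000−30.5000 = -21.5000
row 1: 6.0000x − 16.0000y = -67.0000  (c_2=45.5000)
row 2: 0.0000x − 16.0000y = -88.0000  (c_3=66.5000)
Cramer on rows 1–2 → x = 3.5000, y = 5.5000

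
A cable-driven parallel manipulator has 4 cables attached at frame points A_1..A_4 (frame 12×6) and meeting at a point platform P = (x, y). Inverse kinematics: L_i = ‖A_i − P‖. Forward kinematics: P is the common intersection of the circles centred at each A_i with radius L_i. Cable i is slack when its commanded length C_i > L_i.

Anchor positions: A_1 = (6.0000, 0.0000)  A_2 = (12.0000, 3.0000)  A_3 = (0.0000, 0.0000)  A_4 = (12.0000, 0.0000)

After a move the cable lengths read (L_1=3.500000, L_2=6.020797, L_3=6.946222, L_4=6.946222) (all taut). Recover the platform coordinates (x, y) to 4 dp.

expand ‖A_i−P‖²=L_i² and subtract eq 1 (k_i ≔ ‖A_i‖²−L_i²)
k_1 = 36.0000+0.0000−12.2500 = 23.7500
eq1−eq2 → [-12.0000  -6.0000]·P = -93.0000
eq1−eq3 → [12.0000  0.0000]·P = 72.0000
eq1−eq4 → [-12.0000  0.0000]·P = -72.0000
2×2 solve → P = (6.0000, 3.5000)
check cable 4: ‖A_4−P‖² = 48.2500 ≈ L_4² = 48.2500 ✓

(6.0000, 3.5000)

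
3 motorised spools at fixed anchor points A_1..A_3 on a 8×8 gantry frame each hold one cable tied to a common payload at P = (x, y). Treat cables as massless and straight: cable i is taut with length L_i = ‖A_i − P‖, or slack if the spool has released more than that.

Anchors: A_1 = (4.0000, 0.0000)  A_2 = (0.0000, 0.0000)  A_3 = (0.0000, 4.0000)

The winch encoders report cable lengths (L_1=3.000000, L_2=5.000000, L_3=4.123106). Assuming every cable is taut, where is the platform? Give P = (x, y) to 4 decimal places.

(4.0000, 3.0000)

each cable: (A_i−P)·(A_i−P) = L_i²; let c_i = ‖A_i‖²−L_i²
c_1 = 16.0000+0.0000−9.0000 = 7.0000
row 1: 8.0000x + 0.0000y = 32.0000  (c_2=-25.0000)
row 2: 8.0000x − 8.0000y = 8.0000  (c_3=-1.0000)
Cramer on rows 1–2 → x = 4.0000, y = 3.0000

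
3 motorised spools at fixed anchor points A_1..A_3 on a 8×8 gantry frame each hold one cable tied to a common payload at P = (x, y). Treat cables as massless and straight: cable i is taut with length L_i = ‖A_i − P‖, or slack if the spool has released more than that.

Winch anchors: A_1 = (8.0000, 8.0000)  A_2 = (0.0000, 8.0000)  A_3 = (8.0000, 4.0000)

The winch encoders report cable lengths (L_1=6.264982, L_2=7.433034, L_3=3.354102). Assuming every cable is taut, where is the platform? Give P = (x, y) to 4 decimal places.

circle eqns → linear via eq_j − eq_1; set q_j = A_j·A_j − L_j²
q_1 = 64.0000+64.0000−39.2500 = 88.7500
16.0000·x + 0.0000·y = q_1−q_2 = 80.0000
0.0000·x + 8.0000·y = q_1−q_3 = 20.0000
solve first two rows → x=5.0000, y=2.5000

(5.0000, 2.5000)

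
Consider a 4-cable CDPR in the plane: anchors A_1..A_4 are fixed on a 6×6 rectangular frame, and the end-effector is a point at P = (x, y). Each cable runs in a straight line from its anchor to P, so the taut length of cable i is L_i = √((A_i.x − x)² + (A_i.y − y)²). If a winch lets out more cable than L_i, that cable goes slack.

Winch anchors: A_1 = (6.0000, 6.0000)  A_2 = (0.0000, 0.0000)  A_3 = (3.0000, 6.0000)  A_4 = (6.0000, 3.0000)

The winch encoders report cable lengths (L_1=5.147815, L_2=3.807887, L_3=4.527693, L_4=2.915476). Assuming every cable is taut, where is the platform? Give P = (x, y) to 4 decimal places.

(3.5000, 1.5000)

each cable: (A_i−P)·(A_i−P) = L_i²; let q_i = ‖A_i‖²−L_i²
q_1 = 36.0000+36.0000−26.5000 = 45.5000
row 1: 12.0000x + 12.0000y = 60.0000  (q_2=-14.5000)
row 2: 6.0000x + 0.0000y = 21.0000  (q_3=24.5000)
row 3: 0.0000x + 6.0000y = 9.0000  (q_4=36.5000)
Cramer on rows 1–2 → x = 3.5000, y = 1.5000
check cable 4: ‖A_4−P‖² = 8.5000 ≈ L_4² = 8.5000 ✓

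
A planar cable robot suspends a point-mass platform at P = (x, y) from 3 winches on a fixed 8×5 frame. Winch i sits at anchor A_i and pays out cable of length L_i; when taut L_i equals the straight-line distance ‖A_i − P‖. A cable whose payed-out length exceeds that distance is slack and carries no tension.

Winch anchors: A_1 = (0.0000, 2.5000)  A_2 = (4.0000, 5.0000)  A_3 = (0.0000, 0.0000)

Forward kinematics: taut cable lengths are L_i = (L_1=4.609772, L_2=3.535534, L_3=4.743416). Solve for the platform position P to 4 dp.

expand ‖A_i−P‖²=L_i² and subtract eq 1 (k_i ≔ ‖A_i‖²−L_i²)
k_1 = 0.0000+6.2500−21.2500 = -15.0000
eq1−eq2 → [-8.0000  -5.0000]·P = -43.5000
eq1−eq3 → [0.0000  5.0000]·P = 7.5000
2×2 solve → P = (4.5000, 1.5000)

(4.5000, 1.5000)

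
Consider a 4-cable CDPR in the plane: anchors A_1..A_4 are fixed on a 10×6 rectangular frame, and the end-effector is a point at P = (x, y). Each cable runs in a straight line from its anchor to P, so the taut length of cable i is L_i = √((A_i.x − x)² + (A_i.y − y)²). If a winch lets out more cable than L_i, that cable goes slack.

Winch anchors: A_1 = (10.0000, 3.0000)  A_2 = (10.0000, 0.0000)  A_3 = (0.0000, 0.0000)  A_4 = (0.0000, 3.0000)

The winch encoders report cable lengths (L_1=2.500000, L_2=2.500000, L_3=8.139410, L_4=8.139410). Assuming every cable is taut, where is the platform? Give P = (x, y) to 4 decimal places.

(8.0000, 1.5000)

expand ‖A_i−P‖²=L_i² and subtract eq 1 (c_i ≔ ‖A_i‖²−L_i²)
c_1 = 100.0000+9.0000−6.2500 = 102.7500
eq1−eq2 → [0.0000  6.0000]·P = 9.0000
eq1−eq3 → [20.0000  6.0000]·P = 169.0000
eq1−eq4 → [20.0000  0.0000]·P = 160.0000
2×2 solve → P = (8.0000, 1.5000)
check cable 4: ‖A_4−P‖² = 66.2500 ≈ L_4² = 66.2500 ✓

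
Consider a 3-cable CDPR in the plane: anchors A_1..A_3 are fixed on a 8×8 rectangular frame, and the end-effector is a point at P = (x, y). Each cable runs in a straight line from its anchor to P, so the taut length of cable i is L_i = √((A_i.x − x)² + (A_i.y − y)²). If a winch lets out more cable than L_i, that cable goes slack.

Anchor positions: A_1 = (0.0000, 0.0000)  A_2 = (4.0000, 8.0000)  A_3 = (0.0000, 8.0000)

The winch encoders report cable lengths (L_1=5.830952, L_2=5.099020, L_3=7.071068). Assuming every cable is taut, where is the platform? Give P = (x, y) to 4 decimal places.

circle eqns → linear via eq_j − eq_1; set c_j = A_j·A_j − L_j²
c_1 = 0.0000+0.0000−34.0000 = -34.0000
-8.0000·x − 16.0000·y = c_1−c_2 = -88.0000
0.0000·x − 16.0000·y = c_1−c_3 = -48.0000
solve first two rows → x=5.0000, y=3.0000

(5.0000, 3.0000)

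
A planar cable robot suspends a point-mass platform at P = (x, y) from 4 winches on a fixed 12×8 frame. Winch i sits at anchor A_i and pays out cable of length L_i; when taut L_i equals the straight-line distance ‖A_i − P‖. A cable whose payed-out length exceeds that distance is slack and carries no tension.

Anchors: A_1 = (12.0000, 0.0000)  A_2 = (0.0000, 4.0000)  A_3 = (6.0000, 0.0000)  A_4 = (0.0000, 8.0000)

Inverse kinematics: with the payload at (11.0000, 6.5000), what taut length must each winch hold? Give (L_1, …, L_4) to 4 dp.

L_1 = √((12.0000−11.0000)² + (0.0000−6.5000)²) = 6.5765
L_2 = √((0.0000−11.0000)² + (4.0000−6.5000)²) = 11.2805
L_3 = √((6.0000−11.0000)² + (0.0000−6.5000)²) = 8.2006
L_4 = √((0.0000−11.0000)² + (8.0000−6.5000)²) = 11.1018

(6.5765, 11.2805, 8.2006, 11.1018)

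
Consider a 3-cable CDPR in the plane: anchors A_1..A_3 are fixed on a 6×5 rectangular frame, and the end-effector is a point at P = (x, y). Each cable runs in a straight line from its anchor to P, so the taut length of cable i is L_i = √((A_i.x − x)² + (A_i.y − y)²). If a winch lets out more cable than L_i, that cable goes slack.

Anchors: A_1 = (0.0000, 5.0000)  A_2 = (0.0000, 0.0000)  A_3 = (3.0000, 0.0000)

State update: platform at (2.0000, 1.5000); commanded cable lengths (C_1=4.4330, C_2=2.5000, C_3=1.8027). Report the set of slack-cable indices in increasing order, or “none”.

1

i=1: geometric 4.0311 vs commanded 4.4330 ⇒ slack
i=2: geometric 2.5000 vs commanded 2.5000 ⇒ taut
i=3: geometric 1.8028 vs commanded 1.8027 ⇒ taut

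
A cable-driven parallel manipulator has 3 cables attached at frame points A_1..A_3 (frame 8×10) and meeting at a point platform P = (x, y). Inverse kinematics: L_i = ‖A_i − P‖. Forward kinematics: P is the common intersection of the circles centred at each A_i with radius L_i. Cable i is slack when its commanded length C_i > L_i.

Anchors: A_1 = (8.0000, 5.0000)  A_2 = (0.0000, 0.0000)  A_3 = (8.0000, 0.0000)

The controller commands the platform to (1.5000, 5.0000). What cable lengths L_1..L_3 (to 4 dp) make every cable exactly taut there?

(6.5000, 5.2202, 8.2006)

cable 1: Δx=6.5000, Δy=0.0000; L_1 = √(Δx²+Δy²) = 6.5000
cable 2: Δx=-1.5000, Δy=-5.0000; L_2 = √(Δx²+Δy²) = 5.2202
cable 3: Δx=6.5000, Δy=-5.0000; L_3 = √(Δx²+Δy²) = 8.2006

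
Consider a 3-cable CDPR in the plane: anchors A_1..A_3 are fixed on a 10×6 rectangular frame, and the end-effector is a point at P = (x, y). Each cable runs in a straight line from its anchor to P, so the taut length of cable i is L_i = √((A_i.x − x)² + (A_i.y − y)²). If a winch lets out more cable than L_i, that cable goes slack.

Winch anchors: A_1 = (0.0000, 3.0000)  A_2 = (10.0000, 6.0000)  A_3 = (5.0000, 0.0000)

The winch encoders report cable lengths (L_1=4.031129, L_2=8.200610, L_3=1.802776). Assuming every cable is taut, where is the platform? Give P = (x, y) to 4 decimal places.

(3.5000, 1.0000)

circle eqns → linear via eq_j − eq_1; set q_j = A_j·A_j − L_j²
q_1 = 0.0000+9.0000−16.2500 = -7.2500
-20.0000·x − 6.0000·y = q_1−q_2 = -76.0000
-10.0000·x + 6.0000·y = q_1−q_3 = -29.0000
solve first two rows → x=3.5000, y=1.0000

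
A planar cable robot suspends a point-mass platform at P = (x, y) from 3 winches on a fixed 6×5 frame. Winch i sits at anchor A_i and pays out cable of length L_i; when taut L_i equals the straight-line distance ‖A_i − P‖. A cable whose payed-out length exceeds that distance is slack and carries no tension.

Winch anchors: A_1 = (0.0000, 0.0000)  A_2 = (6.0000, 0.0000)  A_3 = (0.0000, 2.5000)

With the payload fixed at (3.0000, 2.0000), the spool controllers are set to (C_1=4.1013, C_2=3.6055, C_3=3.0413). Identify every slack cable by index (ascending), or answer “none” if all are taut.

1

i=1: geometric 3.6056 vs commanded 4.1013 ⇒ slack
i=2: geometric 3.6056 vs commanded 3.6055 ⇒ taut
i=3: geometric 3.0414 vs commanded 3.0413 ⇒ taut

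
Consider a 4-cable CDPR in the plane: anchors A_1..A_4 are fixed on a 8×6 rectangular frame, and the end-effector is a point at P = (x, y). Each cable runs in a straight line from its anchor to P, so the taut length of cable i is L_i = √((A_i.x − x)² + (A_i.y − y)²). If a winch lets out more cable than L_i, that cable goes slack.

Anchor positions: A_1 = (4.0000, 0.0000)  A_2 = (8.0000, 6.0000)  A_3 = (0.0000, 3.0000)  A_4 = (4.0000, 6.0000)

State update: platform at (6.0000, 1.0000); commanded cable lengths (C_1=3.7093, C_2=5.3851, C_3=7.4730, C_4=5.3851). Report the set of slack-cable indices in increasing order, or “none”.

1, 3

i=1: geometric 2.2361 vs commanded 3.7093 ⇒ slack
i=2: geometric 5.3852 vs commanded 5.3851 ⇒ taut
i=3: geometric 6.3246 vs commanded 7.4730 ⇒ slack
i=4: geometric 5.3852 vs commanded 5.3851 ⇒ taut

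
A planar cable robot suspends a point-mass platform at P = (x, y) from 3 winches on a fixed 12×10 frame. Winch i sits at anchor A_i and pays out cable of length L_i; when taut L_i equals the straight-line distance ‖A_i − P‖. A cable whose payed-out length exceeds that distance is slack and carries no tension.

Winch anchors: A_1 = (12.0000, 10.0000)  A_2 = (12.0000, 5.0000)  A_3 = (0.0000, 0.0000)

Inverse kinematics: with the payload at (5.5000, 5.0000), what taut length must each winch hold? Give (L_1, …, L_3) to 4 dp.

(8.2006, 6.5000, 7.4330)

L_1: Δ = A_1−P = (6.5000, 5.0000) → ‖Δ‖ = √67.2500 = 8.2006
L_2: Δ = A_2−P = (6.5000, 0.0000) → ‖Δ‖ = √42.2500 = 6.5000
L_3: Δ = A_3−P = (-5.5000, -5.0000) → ‖Δ‖ = √55.2500 = 7.4330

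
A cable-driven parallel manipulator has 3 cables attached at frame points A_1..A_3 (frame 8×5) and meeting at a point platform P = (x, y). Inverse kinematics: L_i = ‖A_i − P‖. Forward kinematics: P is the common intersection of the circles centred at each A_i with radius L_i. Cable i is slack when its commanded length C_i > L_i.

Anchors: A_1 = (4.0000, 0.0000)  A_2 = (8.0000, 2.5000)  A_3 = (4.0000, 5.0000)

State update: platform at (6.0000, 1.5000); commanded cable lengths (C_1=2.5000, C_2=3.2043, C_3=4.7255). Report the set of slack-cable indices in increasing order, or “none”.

cable 1: L_1 = ‖A_1−P‖ = 2.5000;  C_1 = 2.5000 → taut
cable 2: L_2 = ‖A_2−P‖ = 2.2361;  C_2 = 3.2043 → slack
cable 3: L_3 = ‖A_3−P‖ = 4.0311;  C_3 = 4.7255 → slack

2, 3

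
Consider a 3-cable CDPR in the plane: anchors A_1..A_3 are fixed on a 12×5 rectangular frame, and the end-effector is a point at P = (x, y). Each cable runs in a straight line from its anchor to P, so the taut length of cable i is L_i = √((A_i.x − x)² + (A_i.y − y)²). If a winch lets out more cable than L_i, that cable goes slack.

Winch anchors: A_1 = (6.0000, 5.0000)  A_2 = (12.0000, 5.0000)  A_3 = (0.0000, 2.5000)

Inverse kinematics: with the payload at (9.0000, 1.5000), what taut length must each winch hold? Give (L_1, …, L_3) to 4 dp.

(4.6098, 4.6098, 9.0554)

L_1 = √((6.0000−9.0000)² + (5.0000−1.5000)²) = 4.6098
L_2 = √((12.0000−9.0000)² + (5.0000−1.5000)²) = 4.6098
L_3 = √((0.0000−9.0000)² + (2.5000−1.5000)²) = 9.0554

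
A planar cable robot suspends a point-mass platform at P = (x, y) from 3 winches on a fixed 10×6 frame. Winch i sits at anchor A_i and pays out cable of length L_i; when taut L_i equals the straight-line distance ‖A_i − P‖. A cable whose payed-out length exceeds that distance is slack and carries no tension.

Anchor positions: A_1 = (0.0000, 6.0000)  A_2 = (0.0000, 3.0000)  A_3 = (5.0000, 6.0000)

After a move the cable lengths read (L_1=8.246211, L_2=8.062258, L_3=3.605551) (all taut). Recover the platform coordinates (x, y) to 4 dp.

(8.0000, 4.0000)

expand ‖A_i−P‖²=L_i² and subtract eq 1 (q_i ≔ ‖A_i‖²−L_i²)
q_1 = 0.0000+36.0000−68.0000 = -32.0000
eq1−eq2 → [0.0000  6.0000]·P = 24.0000
eq1−eq3 → [-10.0000  0.0000]·P = -80.0000
2×2 solve → P = (8.0000, 4.0000)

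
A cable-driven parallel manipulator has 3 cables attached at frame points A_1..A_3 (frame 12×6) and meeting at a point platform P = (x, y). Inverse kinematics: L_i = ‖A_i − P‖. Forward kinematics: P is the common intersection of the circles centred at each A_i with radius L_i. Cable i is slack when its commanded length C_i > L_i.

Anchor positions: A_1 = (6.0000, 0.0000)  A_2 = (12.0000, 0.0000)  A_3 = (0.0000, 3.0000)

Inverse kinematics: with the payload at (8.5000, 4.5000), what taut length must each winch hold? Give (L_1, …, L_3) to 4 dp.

L_1 = √((6.0000−8.5000)² + (0.0000−4.5000)²) = 5.1478
L_2 = √((12.0000−8.5000)² + (0.0000−4.5000)²) = 5.7009
L_3 = √((0.0000−8.5000)² + (3.0000−4.5000)²) = 8.6313

(5.1478, 5.7009, 8.6313)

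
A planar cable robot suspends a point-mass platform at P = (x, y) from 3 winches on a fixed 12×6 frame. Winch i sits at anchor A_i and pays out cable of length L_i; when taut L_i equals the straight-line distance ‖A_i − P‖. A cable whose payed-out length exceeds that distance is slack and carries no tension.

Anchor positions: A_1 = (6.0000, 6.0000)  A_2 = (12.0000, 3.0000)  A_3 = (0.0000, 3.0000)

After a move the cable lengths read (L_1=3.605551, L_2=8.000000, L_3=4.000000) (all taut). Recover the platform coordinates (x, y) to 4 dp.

circle eqns → linear via eq_j − eq_1; set k_j = A_j·A_j − L_j²
k_1 = 36.0000+36.0000−13.0000 = 59.0000
-12.0000·x + 6.0000·y = k_1−k_2 = -30.0000
12.0000·x + 6.0000·y = k_1−k_3 = 66.0000
solve first two rows → x=4.0000, y=3.0000

(4.0000, 3.0000)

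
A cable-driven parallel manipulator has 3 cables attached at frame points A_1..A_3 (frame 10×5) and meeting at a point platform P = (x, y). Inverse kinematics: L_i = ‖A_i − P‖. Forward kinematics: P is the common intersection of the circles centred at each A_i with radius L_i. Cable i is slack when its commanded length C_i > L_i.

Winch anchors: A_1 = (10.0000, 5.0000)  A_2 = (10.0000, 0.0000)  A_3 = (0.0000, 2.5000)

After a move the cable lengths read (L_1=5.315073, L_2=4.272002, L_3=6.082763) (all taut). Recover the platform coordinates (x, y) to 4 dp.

expand ‖A_i−P‖²=L_i² and subtract eq 1 (k_i ≔ ‖A_i‖²−L_i²)
k_1 = 100.0000+25.0000−28.2500 = 96.7500
eq1−eq2 → [0.0000  10.0000]·P = 15.0000
eq1−eq3 → [20.0000  5.0000]·P = 127.5000
2×2 solve → P = (6.0000, 1.5000)

(6.0000, 1.5000)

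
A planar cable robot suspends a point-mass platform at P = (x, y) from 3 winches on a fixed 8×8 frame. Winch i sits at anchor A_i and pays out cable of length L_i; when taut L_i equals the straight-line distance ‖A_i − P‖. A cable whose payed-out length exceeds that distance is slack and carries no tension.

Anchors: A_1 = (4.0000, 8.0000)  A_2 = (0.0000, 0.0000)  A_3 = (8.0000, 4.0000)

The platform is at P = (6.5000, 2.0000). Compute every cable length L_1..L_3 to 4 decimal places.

L_1 = √((4.0000−6.5000)² + (8.0000−2.0000)²) = 6.5000
L_2 = √((0.0000−6.5000)² + (0.0000−2.0000)²) = 6.8007
L_3 = √((8.0000−6.5000)² + (4.0000−2.0000)²) = 2.5000

(6.5000, 6.8007, 2.5000)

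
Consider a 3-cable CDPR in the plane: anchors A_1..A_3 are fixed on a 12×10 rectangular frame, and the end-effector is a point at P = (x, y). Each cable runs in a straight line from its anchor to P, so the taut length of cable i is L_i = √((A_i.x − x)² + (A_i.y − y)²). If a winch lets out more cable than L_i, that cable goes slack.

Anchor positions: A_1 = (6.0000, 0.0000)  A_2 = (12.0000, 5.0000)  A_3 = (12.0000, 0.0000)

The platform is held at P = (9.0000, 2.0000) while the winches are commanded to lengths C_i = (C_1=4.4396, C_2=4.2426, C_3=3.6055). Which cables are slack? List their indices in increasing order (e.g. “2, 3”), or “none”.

1

cable 1: L_1 = ‖A_1−P‖ = 3.6056;  C_1 = 4.4396 → slack
cable 2: L_2 = ‖A_2−P‖ = 4.2426;  C_2 = 4.2426 → taut
cable 3: L_3 = ‖A_3−P‖ = 3.6056;  C_3 = 3.6055 → taut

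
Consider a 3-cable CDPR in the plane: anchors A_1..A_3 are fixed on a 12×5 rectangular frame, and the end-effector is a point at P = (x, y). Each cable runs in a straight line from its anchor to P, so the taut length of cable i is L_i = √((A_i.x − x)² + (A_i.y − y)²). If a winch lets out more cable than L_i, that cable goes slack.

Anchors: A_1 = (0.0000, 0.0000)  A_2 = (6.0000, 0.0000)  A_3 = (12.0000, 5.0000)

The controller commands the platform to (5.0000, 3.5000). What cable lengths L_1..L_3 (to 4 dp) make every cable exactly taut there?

cable 1: Δx=-5.0000, Δy=-3.5000; L_1 = √(Δx²+Δy²) = 6.1033
cable 2: Δx=1.0000, Δy=-3.5000; L_2 = √(Δx²+Δy²) = 3.6401
cable 3: Δx=7.0000, Δy=1.5000; L_3 = √(Δx²+Δy²) = 7.1589

(6.1033, 3.6401, 7.1589)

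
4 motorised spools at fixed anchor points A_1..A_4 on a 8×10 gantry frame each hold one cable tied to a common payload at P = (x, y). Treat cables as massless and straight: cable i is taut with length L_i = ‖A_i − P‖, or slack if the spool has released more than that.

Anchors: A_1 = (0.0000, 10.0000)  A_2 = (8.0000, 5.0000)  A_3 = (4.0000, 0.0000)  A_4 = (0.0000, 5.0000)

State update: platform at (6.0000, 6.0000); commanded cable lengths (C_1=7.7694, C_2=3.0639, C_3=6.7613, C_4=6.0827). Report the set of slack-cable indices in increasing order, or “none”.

cable 1: √((-6.0000)²+(4.0000)²)=7.2111, C_1=7.7694: slack
cable 2: √((2.0000)²+(-1.0000)²)=2.2361, C_2=3.0639: slack
cable 3: √((-2.0000)²+(-6.0000)²)=6.3246, C_3=6.7613: slack
cable 4: √((-6.0000)²+(-1.0000)²)=6.0828, C_4=6.0827: taut

1, 2, 3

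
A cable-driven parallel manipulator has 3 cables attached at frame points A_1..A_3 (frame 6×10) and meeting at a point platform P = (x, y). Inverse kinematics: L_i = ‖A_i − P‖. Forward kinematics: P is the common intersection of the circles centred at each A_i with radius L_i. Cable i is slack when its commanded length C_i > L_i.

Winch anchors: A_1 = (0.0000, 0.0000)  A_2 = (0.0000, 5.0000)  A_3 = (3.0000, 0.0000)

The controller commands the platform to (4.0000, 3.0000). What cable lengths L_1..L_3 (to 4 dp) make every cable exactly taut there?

(5.0000, 4.4721, 3.1623)

cable 1: Δx=-4.0000, Δy=-3.0000; L_1 = √(Δx²+Δy²) = 5.0000
cable 2: Δx=-4.0000, Δy=2.0000; L_2 = √(Δx²+Δy²) = 4.4721
cable 3: Δx=-1.0000, Δy=-3.0000; L_3 = √(Δx²+Δy²) = 3.1623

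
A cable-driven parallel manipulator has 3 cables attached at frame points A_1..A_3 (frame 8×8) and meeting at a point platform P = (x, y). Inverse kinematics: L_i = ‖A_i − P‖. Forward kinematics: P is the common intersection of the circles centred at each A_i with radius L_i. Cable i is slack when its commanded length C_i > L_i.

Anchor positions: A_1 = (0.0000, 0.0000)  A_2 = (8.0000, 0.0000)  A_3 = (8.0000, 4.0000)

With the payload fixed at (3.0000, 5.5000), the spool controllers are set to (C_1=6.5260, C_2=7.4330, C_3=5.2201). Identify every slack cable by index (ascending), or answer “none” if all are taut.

1

cable 1: √((-3.0000)²+(-5.5000)²)=6.2650, C_1=6.5260: slack
cable 2: √((5.0000)²+(-5.5000)²)=7.4330, C_2=7.4330: taut
cable 3: √((5.0000)²+(-1.5000)²)=5.2202, C_3=5.2201: taut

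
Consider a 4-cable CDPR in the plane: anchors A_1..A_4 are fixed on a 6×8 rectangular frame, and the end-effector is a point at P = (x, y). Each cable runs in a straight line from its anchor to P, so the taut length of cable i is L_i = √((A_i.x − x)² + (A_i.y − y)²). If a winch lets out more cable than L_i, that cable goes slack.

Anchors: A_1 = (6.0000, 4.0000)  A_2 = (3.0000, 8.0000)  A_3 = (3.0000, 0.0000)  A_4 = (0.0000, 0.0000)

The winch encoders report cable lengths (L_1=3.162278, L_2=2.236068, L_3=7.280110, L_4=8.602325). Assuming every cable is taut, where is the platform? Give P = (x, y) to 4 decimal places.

each cable: (A_i−P)·(A_i−P) = L_i²; let q_i = ‖A_i‖²−L_i²
q_1 = 36.0000+16.0000−10.0000 = 42.0000
row 1: 6.0000x − 8.0000y = -26.0000  (q_2=68.0000)
row 2: 6.0000x + 8.0000y = 86.0000  (q_3=-44.0000)
row 3: 12.0000x + 8.0000y = 116.0000  (q_4=-74.0000)
Cramer on rows 1–2 → x = 5.0000, y = 7.0000
check cable 4: ‖A_4−P‖² = 74.0000 ≈ L_4² = 74.0000 ✓

(5.0000, 7.0000)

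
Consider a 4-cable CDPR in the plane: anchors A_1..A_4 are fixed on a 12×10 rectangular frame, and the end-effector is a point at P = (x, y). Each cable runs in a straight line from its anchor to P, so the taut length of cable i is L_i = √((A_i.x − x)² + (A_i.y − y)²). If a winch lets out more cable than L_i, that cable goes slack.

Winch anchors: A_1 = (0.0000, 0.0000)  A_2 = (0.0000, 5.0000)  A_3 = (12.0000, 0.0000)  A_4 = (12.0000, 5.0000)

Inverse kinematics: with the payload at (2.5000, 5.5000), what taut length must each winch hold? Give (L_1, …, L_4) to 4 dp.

L_1: Δ = A_1−P = (-2.5000, -5.5000) → ‖Δ‖ = √36.5000 = 6.0415
L_2: Δ = A_2−P = (-2.5000, -0.5000) → ‖Δ‖ = √6.5000 = 2.5495
L_3: Δ = A_3−P = (9.5000, -5.5000) → ‖Δ‖ = √120.5000 = 10.9772
L_4: Δ = A_4−P = (9.5000, -0.5000) → ‖Δ‖ = √90.5000 = 9.5131

(6.0415, 2.5495, 10.9772, 9.5131)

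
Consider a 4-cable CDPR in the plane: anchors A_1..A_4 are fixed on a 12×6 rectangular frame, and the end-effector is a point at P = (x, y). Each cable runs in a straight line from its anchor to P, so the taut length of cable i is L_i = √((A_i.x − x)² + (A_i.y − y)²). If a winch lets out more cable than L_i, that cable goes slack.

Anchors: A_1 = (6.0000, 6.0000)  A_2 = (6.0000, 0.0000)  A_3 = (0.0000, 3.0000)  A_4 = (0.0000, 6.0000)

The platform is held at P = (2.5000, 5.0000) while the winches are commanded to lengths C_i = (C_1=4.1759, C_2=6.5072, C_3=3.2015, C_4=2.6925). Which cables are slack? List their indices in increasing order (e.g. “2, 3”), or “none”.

1, 2

cable 1: √((3.5000)²+(1.0000)²)=3.6401, C_1=4.1759: slack
cable 2: √((3.5000)²+(-5.0000)²)=6.1033, C_2=6.5072: slack
cable 3: √((-2.5000)²+(-2.0000)²)=3.2016, C_3=3.2015: taut
cable 4: √((-2.5000)²+(1.0000)²)=2.6926, C_4=2.6925: taut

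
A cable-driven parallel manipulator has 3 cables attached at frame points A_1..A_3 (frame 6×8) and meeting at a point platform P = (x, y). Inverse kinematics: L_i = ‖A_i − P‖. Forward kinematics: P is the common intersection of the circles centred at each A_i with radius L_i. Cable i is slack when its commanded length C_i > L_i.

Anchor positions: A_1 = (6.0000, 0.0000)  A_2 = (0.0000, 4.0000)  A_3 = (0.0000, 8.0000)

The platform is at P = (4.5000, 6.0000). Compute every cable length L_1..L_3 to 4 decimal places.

L_1: Δ = A_1−P = (1.5000, -6.0000) → ‖Δ‖ = √38.2500 = 6.1847
L_2: Δ = A_2−P = (-4.5000, -2.0000) → ‖Δ‖ = √24.2500 = 4.9244
L_3: Δ = A_3−P = (-4.5000, 2.0000) → ‖Δ‖ = √24.2500 = 4.9244

(6.1847, 4.9244, 4.9244)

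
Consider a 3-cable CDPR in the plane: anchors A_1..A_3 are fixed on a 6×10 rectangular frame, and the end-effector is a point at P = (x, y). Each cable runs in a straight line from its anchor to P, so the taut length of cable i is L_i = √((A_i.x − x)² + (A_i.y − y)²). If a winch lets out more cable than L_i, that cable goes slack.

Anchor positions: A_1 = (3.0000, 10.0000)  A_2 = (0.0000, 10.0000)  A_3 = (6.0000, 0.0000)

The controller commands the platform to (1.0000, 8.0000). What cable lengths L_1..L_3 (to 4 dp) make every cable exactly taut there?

(2.8284, 2.2361, 9.4340)

L_1 = √((3.0000−1.0000)² + (10.0000−8.0000)²) = 2.8284
L_2 = √((0.0000−1.0000)² + (10.0000−8.0000)²) = 2.2361
L_3 = √((6.0000−1.0000)² + (0.0000−8.0000)²) = 9.4340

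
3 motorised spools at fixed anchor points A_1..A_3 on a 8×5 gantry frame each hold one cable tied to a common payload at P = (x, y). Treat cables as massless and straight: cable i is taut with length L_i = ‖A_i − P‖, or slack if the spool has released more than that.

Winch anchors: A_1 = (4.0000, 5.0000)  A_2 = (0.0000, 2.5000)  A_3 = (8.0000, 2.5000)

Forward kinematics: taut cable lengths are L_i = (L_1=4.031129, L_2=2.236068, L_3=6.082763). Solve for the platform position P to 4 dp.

(2.0000, 1.5000)

circle eqns → linear via eq_j − eq_1; set k_j = A_j·A_j − L_j²
k_1 = 16.0000+25.0000−16.2500 = 24.7500
8.0000·x + 5.0000·y = k_1−k_2 = 23.5000
-8.0000·x + 5.0000·y = k_1−k_3 = -8.5000
solve first two rows → x=2.0000, y=1.5000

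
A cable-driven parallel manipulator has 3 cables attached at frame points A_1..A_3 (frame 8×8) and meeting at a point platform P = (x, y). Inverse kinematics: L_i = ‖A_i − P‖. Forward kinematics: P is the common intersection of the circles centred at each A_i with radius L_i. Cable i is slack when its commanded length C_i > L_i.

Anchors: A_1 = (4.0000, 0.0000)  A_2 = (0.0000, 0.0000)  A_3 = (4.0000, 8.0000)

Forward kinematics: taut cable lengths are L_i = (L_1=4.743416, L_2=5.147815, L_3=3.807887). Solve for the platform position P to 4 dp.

expand ‖A_i−P‖²=L_i² and subtract eq 1 (k_i ≔ ‖A_i‖²−L_i²)
k_1 = 16.0000+0.0000−22.5000 = -6.5000
eq1−eq2 → [8.0000  0.0000]·P = 20.0000
eq1−eq3 → [0.0000  -16.0000]·P = -72.0000
2×2 solve → P = (2.5000, 4.5000)

(2.5000, 4.5000)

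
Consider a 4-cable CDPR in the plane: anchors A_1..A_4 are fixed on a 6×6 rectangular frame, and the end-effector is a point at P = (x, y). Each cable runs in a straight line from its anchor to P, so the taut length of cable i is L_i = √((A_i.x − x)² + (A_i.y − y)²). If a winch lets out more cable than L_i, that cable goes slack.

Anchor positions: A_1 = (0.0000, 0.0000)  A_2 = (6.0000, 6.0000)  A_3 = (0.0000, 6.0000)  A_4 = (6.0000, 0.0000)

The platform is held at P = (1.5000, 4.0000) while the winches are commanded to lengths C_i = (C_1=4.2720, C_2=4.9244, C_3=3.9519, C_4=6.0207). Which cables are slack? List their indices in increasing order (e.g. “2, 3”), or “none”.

3

i=1: geometric 4.2720 vs commanded 4.2720 ⇒ taut
i=2: geometric 4.9244 vs commanded 4.9244 ⇒ taut
i=3: geometric 2.5000 vs commanded 3.9519 ⇒ slack
i=4: geometric 6.0208 vs commanded 6.0207 ⇒ taut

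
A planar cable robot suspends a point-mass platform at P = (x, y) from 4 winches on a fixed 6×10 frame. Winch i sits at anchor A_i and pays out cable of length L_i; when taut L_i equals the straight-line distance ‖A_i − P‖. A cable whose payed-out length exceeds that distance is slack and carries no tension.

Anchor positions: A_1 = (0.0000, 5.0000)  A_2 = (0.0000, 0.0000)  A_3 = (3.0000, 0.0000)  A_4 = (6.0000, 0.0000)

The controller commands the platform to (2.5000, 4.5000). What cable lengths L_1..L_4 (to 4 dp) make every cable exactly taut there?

cable 1: Δx=-2.5000, Δy=0.5000; L_1 = √(Δx²+Δy²) = 2.5495
cable 2: Δx=-2.5000, Δy=-4.5000; L_2 = √(Δx²+Δy²) = 5.1478
cable 3: Δx=0.5000, Δy=-4.5000; L_3 = √(Δx²+Δy²) = 4.5277
cable 4: Δx=3.5000, Δy=-4.5000; L_4 = √(Δx²+Δy²) = 5.7009

(2.5495, 5.1478, 4.5277, 5.7009)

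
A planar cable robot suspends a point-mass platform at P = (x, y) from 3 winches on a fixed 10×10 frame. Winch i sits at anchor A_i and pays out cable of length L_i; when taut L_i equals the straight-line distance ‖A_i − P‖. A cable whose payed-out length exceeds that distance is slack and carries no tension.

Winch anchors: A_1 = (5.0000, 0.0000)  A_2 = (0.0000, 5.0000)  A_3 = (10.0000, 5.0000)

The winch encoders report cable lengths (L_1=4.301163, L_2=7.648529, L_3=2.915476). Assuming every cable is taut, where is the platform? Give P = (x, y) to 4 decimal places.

each cable: (A_i−P)·(A_i−P) = L_i²; let q_i = ‖A_i‖²−L_i²
q_1 = 25.0000+0.0000−18.5000 = 6.5000
row 1: 10.0000x − 10.0000y = 40.0000  (q_2=-33.5000)
row 2: -10.0000x − 10.0000y = -110.0000  (q_3=116.5000)
Cramer on rows 1–2 → x = 7.5000, y = 3.5000

(7.5000, 3.5000)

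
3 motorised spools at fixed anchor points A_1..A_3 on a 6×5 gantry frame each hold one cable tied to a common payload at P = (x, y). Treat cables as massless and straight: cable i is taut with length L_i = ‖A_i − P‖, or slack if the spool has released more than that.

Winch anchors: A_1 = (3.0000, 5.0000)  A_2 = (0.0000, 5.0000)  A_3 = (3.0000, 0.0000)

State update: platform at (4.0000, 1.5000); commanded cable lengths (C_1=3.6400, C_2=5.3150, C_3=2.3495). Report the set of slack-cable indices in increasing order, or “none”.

3

cable 1: √((-1.0000)²+(3.5000)²)=3.6401, C_1=3.6400: taut
cable 2: √((-4.0000)²+(3.5000)²)=5.3151, C_2=5.3150: taut
cable 3: √((-1.0000)²+(-1.5000)²)=1.8028, C_3=2.3495: slack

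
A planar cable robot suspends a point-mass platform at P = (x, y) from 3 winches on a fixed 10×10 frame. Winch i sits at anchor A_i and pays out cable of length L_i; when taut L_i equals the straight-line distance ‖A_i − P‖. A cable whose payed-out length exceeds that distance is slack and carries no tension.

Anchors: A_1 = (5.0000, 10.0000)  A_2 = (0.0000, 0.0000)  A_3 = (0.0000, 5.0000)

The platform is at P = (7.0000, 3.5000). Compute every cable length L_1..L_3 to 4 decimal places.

(6.8007, 7.8262, 7.1589)

L_1 = √((5.0000−7.0000)² + (10.0000−3.5000)²) = 6.8007
L_2 = √((0.0000−7.0000)² + (0.0000−3.5000)²) = 7.8262
L_3 = √((0.0000−7.0000)² + (5.0000−3.5000)²) = 7.1589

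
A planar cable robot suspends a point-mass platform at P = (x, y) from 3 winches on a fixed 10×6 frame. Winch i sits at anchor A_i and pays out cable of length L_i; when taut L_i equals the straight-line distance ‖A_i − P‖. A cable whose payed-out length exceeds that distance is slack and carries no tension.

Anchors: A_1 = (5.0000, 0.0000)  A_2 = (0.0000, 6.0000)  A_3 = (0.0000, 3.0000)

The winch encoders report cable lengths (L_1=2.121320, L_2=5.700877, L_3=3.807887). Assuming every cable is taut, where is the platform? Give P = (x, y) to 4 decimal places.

expand ‖A_i−P‖²=L_i² and subtract eq 1 (c_i ≔ ‖A_i‖²−L_i²)
c_1 = 25.0000+0.0000−4.5000 = 20.5000
eq1−eq2 → [10.0000  -12.0000]·P = 17.0000
eq1−eq3 → [10.0000  -6.0000]·P = 26.0000
2×2 solve → P = (3.5000, 1.5000)

(3.5000, 1.5000)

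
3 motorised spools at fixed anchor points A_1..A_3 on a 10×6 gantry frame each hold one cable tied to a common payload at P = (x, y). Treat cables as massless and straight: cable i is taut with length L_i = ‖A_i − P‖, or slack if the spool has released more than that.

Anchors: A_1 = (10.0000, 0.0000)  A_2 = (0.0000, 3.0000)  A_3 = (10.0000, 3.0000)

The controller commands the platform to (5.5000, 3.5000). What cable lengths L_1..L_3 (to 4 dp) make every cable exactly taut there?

(5.7009, 5.5227, 4.5277)

cable 1: Δx=4.5000, Δy=-3.5000; L_1 = √(Δx²+Δy²) = 5.7009
cable 2: Δx=-5.5000, Δy=-0.5000; L_2 = √(Δx²+Δy²) = 5.5227
cable 3: Δx=4.5000, Δy=-0.5000; L_3 = √(Δx²+Δy²) = 4.5277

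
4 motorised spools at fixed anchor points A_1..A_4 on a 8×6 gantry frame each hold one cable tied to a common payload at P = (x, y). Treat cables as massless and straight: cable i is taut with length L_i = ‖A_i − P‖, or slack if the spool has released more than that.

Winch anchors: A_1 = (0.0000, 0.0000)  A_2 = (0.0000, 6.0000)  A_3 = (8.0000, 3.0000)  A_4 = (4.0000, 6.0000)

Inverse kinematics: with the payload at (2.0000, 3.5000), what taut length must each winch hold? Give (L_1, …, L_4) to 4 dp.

(4.0311, 3.2016, 6.0208, 3.2016)

cable 1: Δx=-2.0000, Δy=-3.5000; L_1 = √(Δx²+Δy²) = 4.0311
cable 2: Δx=-2.0000, Δy=2.5000; L_2 = √(Δx²+Δy²) = 3.2016
cable 3: Δx=6.0000, Δy=-0.5000; L_3 = √(Δx²+Δy²) = 6.0208
cable 4: Δx=2.0000, Δy=2.5000; L_4 = √(Δx²+Δy²) = 3.2016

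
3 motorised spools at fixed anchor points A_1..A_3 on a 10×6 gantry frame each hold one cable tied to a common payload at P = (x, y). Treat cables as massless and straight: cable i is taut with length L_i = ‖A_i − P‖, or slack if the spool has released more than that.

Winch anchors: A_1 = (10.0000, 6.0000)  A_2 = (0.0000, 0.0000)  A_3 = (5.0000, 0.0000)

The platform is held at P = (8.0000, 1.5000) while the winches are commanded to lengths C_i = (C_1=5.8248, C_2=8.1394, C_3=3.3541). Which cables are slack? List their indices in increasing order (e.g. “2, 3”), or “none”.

1

cable 1: √((2.0000)²+(4.5000)²)=4.9244, C_1=5.8248: slack
cable 2: √((-8.0000)²+(-1.5000)²)=8.1394, C_2=8.1394: taut
cable 3: √((-3.0000)²+(-1.5000)²)=3.3541, C_3=3.3541: taut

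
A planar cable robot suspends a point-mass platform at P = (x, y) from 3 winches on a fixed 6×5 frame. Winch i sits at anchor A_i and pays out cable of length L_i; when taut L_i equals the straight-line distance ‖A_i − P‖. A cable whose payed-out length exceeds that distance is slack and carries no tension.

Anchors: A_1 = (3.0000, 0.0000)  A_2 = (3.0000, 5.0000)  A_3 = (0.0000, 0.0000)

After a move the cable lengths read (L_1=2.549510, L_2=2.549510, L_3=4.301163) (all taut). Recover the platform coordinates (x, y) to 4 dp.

(3.5000, 2.5000)

expand ‖A_i−P‖²=L_i² and subtract eq 1 (q_i ≔ ‖A_i‖²−L_i²)
q_1 = 9.0000+0.0000−6.5000 = 2.5000
eq1−eq2 → [0.0000  -10.0000]·P = -25.0000
eq1−eq3 → [6.0000  0.0000]·P = 21.0000
2×2 solve → P = (3.5000, 2.5000)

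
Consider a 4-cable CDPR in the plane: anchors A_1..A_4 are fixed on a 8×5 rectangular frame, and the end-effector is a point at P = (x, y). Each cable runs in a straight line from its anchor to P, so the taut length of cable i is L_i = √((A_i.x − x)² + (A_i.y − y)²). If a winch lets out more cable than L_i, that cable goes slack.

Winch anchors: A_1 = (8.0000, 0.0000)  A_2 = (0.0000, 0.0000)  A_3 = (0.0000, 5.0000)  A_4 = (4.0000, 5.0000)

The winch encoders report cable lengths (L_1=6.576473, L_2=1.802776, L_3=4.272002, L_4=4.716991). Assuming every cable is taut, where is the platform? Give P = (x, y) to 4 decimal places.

(1.5000, 1.0000)

circle eqns → linear via eq_j − eq_1; set k_j = A_j·A_j − L_j²
k_1 = 64.0000+0.0000−43.2500 = 20.7500
16.0000·x + 0.0000·y = k_1−k_2 = 24.0000
16.0000·x − 10.0000·y = k_1−k_3 = 14.0000
8.0000·x − 10.0000·y = k_1−k_4 = 2.0000
solve first two rows → x=1.5000, y=1.0000
check cable 4: ‖A_4−P‖² = 22.2500 ≈ L_4² = 22.2500 ✓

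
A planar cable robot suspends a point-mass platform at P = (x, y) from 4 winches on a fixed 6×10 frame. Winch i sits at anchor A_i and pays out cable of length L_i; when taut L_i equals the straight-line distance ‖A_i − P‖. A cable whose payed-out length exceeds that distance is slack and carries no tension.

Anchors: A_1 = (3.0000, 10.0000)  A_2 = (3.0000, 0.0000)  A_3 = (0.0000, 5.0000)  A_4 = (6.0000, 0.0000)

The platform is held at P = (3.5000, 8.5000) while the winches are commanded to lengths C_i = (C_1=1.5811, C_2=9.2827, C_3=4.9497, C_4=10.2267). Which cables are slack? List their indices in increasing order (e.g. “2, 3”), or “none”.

2, 4

cable 1: L_1 = ‖A_1−P‖ = 1.5811;  C_1 = 1.5811 → taut
cable 2: L_2 = ‖A_2−P‖ = 8.5147;  C_2 = 9.2827 → slack
cable 3: L_3 = ‖A_3−P‖ = 4.9497;  C_3 = 4.9497 → taut
cable 4: L_4 = ‖A_4−P‖ = 8.8600;  C_4 = 10.2267 → slack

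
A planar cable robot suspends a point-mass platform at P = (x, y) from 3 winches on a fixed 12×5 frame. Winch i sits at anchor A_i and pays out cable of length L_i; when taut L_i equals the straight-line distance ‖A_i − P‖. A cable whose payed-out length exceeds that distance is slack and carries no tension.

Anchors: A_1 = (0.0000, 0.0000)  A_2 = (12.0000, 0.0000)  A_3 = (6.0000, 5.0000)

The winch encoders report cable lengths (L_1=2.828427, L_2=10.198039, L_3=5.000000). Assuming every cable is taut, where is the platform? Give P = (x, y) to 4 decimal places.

circle eqns → linear via eq_j − eq_1; set k_j = A_j·A_j − L_j²
k_1 = 0.0000+0.0000−8.0000 = -8.0000
-24.0000·x + 0.0000·y = k_1−k_2 = -48.0000
-12.0000·x − 10.0000·y = k_1−k_3 = -44.0000
solve first two rows → x=2.0000, y=2.0000

(2.0000, 2.0000)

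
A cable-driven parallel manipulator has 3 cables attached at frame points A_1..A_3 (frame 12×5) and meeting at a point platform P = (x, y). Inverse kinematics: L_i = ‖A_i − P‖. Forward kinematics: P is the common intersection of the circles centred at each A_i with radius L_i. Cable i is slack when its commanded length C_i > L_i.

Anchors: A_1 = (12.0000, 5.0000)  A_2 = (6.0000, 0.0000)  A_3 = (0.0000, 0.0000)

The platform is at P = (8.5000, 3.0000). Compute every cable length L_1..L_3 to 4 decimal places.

L_1: Δ = A_1−P = (3.5000, 2.0000) → ‖Δ‖ = √16.2500 = 4.0311
L_2: Δ = A_2−P = (-2.5000, -3.0000) → ‖Δ‖ = √15.2500 = 3.9051
L_3: Δ = A_3−P = (-8.5000, -3.0000) → ‖Δ‖ = √81.2500 = 9.0139

(4.0311, 3.9051, 9.0139)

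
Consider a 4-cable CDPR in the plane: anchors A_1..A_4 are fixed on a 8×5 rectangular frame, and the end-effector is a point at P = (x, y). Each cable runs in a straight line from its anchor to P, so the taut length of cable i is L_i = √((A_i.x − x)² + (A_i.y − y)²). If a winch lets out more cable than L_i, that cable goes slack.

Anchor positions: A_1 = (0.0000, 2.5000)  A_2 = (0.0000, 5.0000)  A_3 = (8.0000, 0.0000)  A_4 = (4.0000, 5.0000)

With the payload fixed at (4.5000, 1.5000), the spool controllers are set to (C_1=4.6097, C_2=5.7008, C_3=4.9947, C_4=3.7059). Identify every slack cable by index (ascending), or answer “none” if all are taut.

cable 1: L_1 = ‖A_1−P‖ = 4.6098;  C_1 = 4.6097 → taut
cable 2: L_2 = ‖A_2−P‖ = 5.7009;  C_2 = 5.7008 → taut
cable 3: L_3 = ‖A_3−P‖ = 3.8079;  C_3 = 4.9947 → slack
cable 4: L_4 = ‖A_4−P‖ = 3.5355;  C_4 = 3.7059 → slack

3, 4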